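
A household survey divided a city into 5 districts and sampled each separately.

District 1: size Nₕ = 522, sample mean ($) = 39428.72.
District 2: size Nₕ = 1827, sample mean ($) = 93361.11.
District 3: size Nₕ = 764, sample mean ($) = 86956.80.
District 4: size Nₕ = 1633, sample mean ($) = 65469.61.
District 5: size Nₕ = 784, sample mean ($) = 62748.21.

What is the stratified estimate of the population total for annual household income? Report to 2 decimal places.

413694004.78

Population total = Σ Nₕ·x̄ₕ (each stratum's size times its mean).
522·39428.72 + 1827·93361.11 + 764·86956.80 + 1633·65469.61 + 784·62748.21 = 20581791.84 + 170570747.97 + 66434995.2 + 106911873.13 + 49194596.64 = 413694004.78.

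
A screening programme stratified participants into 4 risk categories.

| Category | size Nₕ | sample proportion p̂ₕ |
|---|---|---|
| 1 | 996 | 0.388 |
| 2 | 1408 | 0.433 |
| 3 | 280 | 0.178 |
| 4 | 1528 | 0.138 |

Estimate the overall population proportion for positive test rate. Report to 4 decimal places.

0.2984

N = 996 + 1408 + 280 + 1528 = 4212.
Overall proportion = Σ (Nₕ/N)·p̂ₕ.
Σ Nₕp̂ₕ = 386.448 + 609.664 + 49.84 + 210.864 = 1256.816.
1256.816 / 4212 = 0.298389... → 0.2984.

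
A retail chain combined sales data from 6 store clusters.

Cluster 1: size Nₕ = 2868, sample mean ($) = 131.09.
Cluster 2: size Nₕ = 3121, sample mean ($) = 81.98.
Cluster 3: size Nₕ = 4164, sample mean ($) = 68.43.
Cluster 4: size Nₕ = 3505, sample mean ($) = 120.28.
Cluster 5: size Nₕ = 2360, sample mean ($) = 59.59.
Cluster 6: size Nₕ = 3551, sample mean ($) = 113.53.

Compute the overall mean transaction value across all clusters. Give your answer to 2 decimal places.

96.18

N = 2868 + 3121 + 4164 + 3505 + 2360 + 3551 = 19569.
Weight each subgroup mean by Nₕ/N and sum.
Σ Nₕx̄ₕ = 2868·131.09 + 3121·81.98 + 4164·68.43 + 3505·120.28 + 2360·59.59 + 3551·113.53 = 375966.12 + 255859.58 + 284942.52 + 421581.4 + 140632.4 + 403145.03 = 1882127.05.
Divide by N: 1882127.05 / 19569 = 96.1790... → 96.18.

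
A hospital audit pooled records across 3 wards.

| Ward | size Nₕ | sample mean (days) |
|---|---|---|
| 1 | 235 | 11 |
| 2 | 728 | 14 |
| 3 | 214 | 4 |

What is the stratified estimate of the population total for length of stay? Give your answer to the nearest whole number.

1: 235·11 = 2585
2: 728·14 = 10192
3: 214·4 = 856
τ̂ = Σ Nₕx̄ₕ = 13633.

13633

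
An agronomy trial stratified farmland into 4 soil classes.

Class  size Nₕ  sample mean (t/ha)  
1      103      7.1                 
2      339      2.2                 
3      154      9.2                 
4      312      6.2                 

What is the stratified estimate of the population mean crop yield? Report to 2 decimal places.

N = 908; weights Wₕ = Nₕ/N = (0.1134, 0.3733, 0.1696, 0.3436).
x̄_st = Σ Wₕ·x̄ₕ = 0.1134·7.1 + 0.3733·2.2 + 0.1696·9.2 + 0.3436·6.2 ≈ 5.3175...
→ 5.32.

5.32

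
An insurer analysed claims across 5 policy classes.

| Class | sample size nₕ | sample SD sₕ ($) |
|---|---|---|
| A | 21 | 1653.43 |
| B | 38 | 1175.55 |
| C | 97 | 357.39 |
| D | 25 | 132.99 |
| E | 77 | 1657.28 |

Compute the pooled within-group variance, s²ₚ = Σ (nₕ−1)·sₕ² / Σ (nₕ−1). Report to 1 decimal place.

1293414.0

Degrees of freedom: 20 + 37 + 96 + 24 + 76 = 253.
Σ(nₕ−1)sₕ² = 20·2733830.7649 + 37·1381917.8025 + 96·127727.6121 + 24·17686.3401 + 76·2746576.9984 = 327233748.7929.
s²ₚ = 327233748.7929 / 253 = 1293414.027... → 1293414.0.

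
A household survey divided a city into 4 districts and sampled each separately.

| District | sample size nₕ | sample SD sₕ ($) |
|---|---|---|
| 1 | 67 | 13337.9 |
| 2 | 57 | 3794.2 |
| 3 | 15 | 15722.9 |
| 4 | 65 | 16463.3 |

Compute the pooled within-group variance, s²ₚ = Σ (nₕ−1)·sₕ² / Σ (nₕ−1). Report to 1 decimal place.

1: (67−1)·13337.9² = 66·177899576.41 = 11741372043.06
2: (57−1)·3794.2² = 56·14395953.64 = 806173403.84
3: (15−1)·15722.9² = 14·247209584.41 = 3460934181.74
4: (65−1)·16463.3² = 64·271040246.89 = 17346575800.96
Numerator = 33355055429.6; denominator = Σ(nₕ−1) = 200.
s²ₚ = 33355055429.6/200 = 166775277.148 → 166775277.1.

166775277.1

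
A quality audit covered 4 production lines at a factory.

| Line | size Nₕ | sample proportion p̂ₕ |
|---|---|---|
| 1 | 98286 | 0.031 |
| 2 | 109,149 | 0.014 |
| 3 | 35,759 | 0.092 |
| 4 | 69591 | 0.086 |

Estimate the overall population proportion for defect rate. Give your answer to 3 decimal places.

N = 98286 + 109149 + 35759 + 69591 = 312785.
Overall proportion = Σ (Nₕ/N)·p̂ₕ.
Σ Nₕp̂ₕ = 3046.866 + 1528.086 + 3289.828 + 5984.826 = 13849.606.
13849.606 / 312785 = 0.04428... → 0.044.

0.044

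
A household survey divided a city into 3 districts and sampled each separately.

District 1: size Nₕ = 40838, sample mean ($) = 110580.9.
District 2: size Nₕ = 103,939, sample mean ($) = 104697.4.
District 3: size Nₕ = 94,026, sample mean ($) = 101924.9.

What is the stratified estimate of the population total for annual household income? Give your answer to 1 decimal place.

24981636500.2

1: 40838·110580.9 = 4515902794.2
2: 103939·104697.4 = 10882143058.6
3: 94026·101924.9 = 9583590647.4
τ̂ = Σ Nₕx̄ₕ = 24981636500.2.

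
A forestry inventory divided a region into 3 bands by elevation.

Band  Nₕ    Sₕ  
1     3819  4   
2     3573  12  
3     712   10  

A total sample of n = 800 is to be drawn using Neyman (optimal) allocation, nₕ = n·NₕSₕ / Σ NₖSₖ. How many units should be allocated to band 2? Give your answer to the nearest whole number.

1: NₕSₕ = 3819·4 = 15276
2: NₕSₕ = 3573·12 = 42876
3: NₕSₕ = 712·10 = 7120
Σ NₕSₕ = 65272.
n_2 = 800·42876/65272 = 525.506... → 526.

526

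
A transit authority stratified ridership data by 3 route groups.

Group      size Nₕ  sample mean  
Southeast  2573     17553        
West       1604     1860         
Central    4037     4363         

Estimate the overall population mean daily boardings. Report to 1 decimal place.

8005.9

N = 2573 + 1604 + 4037 = 8214.
Overall mean = Σ (Nₕ/N)·x̄ₕ — weight by population share, not a simple average.
Σ Nₕx̄ₕ = 2573·17553 + 1604·1860 + 4037·4363 = 45163869 + 2983440 + 17613431 = 65760740.
Divide by N: 65760740 / 8214 = 8005.934... → 8005.9.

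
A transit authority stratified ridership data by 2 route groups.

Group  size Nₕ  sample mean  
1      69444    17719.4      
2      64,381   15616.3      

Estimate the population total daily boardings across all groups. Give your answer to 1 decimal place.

Estimate total by summing Nₕ·x̄ₕ over strata.
69444·17719.4 + 64381·15616.3 = 1230506013.6 + 1005393010.3 = 2235899023.9.

2235899023.9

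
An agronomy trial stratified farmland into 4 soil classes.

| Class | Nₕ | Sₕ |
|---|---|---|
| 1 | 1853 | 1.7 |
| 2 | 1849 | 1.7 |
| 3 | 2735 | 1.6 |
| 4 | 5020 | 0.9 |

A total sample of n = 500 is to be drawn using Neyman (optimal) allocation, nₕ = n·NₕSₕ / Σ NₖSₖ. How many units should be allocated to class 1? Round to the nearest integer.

1: NₕSₕ = 1853·1.7 = 3150.1
2: NₕSₕ = 1849·1.7 = 3143.3
3: NₕSₕ = 2735·1.6 = 4376
4: NₕSₕ = 5020·0.9 = 4518
Σ NₕSₕ = 15187.4.
n_1 = 500·3150.1/15187.4 = 103.708... → 104.

104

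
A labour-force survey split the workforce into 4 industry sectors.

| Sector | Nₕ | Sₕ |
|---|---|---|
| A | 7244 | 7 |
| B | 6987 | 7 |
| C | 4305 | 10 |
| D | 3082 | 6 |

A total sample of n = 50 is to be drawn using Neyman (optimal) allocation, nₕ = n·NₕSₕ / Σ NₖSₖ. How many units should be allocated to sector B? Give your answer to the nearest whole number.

15

A: NₕSₕ = 7244·7 = 50708
B: NₕSₕ = 6987·7 = 48909
C: NₕSₕ = 4305·10 = 43050
D: NₕSₕ = 3082·6 = 18492
Σ NₕSₕ = 161159.
n_B = 50·48909/161159 = 15.174... → 15.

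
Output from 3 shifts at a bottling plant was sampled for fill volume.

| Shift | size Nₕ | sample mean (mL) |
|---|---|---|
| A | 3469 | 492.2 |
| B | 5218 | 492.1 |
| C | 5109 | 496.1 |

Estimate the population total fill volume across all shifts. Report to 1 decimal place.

6809794.5

Estimate total by summing Nₕ·x̄ₕ over strata.
3469·492.2 + 5218·492.1 + 5109·496.1 = 1707441.8 + 2567777.8 + 2534574.9 = 6809794.5.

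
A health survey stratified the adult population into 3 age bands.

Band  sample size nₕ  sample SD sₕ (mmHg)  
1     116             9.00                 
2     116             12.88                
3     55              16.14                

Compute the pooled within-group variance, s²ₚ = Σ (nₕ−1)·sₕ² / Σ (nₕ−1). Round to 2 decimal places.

1: (116−1)·9.00² = 115·81 = 9315
2: (116−1)·12.88² = 115·165.8944 = 19077.856
3: (55−1)·16.14² = 54·260.4996 = 14066.9784
Numerator = 42459.8344; denominator = Σ(nₕ−1) = 284.
s²ₚ = 42459.8344/284 = 149.5065... → 149.51.

149.51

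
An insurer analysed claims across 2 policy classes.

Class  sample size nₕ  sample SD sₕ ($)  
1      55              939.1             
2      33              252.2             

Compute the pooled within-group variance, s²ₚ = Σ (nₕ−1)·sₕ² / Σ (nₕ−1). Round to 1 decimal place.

577423.6

1: (55−1)·939.1² = 54·881908.81 = 47623075.74
2: (33−1)·252.2² = 32·63604.84 = 2035354.88
Numerator = 49658430.62; denominator = Σ(nₕ−1) = 86.
s²ₚ = 49658430.62/86 = 577423.612... → 577423.6.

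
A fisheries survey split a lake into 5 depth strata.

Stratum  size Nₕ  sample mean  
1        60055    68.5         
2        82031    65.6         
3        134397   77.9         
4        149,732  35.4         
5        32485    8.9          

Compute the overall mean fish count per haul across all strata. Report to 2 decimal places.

N = 60055 + 82031 + 134397 + 149732 + 32485 = 458700.
Weight each subgroup mean by Nₕ/N and sum.
Σ Nₕx̄ₕ = 60055·68.5 + 82031·65.6 + 134397·77.9 + 149732·35.4 + 32485·8.9 = 4113767.5 + 5381233.6 + 10469526.3 + 5300512.8 + 289116.5 = 25554156.7.
Divide by N: 25554156.7 / 458700 = 55.7100... → 55.71.

55.71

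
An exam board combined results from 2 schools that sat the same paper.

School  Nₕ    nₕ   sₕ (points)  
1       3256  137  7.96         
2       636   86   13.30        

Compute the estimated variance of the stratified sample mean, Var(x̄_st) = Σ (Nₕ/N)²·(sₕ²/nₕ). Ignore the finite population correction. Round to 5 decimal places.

0.37861

N = 3892; Wₕ = Nₕ/N.
school 1: (3256/3892)²·7.96²/137 = 0.32368956
school 2: (636/3892)²·13.30²/86 = 0.05492542
Sum = 0.37861499 → 0.37861.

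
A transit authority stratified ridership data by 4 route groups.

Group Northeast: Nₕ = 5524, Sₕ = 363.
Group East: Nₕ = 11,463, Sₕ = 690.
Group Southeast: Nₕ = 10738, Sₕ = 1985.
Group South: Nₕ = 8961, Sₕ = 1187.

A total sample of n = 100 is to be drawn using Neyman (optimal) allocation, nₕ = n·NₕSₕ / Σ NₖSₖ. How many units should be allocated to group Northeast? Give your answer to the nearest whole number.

5

Σ NₕSₕ = 5524·363 + 11463·690 + 10738·1985 + 8961·1187 = 41866319.
Share for Northeast: 2005212/41866319 = 0.04790.
n_Northeast = 100 × 0.04790 = 4.790... → 5.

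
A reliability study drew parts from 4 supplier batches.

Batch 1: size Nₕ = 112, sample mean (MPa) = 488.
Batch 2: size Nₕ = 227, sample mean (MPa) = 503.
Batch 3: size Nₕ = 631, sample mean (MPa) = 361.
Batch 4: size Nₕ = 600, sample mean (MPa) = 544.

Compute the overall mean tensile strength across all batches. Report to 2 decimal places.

N = 112 + 227 + 631 + 600 = 1570.
The stratified mean weights each stratum mean by its population share Nₕ/N.
Σ Nₕx̄ₕ = 112·488 + 227·503 + 631·361 + 600·544 = 54656 + 114181 + 227791 + 326400 = 723028.
Divide by N: 723028 / 1570 = 460.5274... → 460.53.

460.53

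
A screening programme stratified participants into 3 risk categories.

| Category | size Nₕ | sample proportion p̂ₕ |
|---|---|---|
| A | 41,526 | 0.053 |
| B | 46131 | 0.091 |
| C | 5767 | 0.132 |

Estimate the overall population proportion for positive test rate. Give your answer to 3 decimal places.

N = 41526 + 46131 + 5767 = 93424.
Overall proportion = Σ (Nₕ/N)·p̂ₕ.
Σ Nₕp̂ₕ = 2200.878 + 4197.921 + 761.244 = 7160.043.
7160.043 / 93424 = 0.07664... → 0.077.

0.077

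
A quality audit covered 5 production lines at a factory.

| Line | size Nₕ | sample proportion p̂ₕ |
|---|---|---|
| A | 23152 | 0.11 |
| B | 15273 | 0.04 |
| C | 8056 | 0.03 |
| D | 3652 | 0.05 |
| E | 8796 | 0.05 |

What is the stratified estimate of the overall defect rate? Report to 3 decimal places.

0.068

Wₕ = Nₕ/N with N = 58929: 0.3929, 0.2592, 0.1367, 0.0620, 0.1493.
p̂_st = 0.3929·0.11 + 0.2592·0.04 + 0.1367·0.03 + 0.0620·0.05 + 0.1493·0.05 ≈ 0.06825... → 0.068.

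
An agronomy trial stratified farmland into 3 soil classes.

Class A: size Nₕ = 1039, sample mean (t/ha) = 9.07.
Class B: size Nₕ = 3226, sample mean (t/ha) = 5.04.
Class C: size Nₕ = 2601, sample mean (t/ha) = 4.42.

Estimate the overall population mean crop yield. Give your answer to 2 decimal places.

N = 1039 + 3226 + 2601 = 6866.
Weight each subgroup mean by Nₕ/N and sum.
Σ Nₕx̄ₕ = 1039·9.07 + 3226·5.04 + 2601·4.42 = 9423.73 + 16259.04 + 11496.42 = 37179.19.
Divide by N: 37179.19 / 6866 = 5.4150... → 5.41.

5.41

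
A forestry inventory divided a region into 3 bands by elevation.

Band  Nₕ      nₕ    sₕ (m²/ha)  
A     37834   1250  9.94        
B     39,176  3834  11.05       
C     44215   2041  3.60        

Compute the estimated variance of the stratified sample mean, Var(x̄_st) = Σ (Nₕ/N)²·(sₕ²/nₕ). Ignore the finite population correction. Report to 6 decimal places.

N = 121225. Term for each stratum: Wₕ²sₕ²/nₕ.
Var(x̄_st) = 0.007699152 + 0.003326046 + 0.000844728 = 0.011869926 → 0.011870.

0.011870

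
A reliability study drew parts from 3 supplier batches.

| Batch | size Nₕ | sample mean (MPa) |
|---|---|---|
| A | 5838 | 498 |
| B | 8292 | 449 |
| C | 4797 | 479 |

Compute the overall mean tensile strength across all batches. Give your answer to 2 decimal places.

471.72

N = 5838 + 8292 + 4797 = 18927.
Weight each subgroup mean by Nₕ/N and sum.
Σ Nₕx̄ₕ = 5838·498 + 8292·449 + 4797·479 = 2907324 + 3723108 + 2297763 = 8928195.
Divide by N: 8928195 / 18927 = 471.7174... → 471.72.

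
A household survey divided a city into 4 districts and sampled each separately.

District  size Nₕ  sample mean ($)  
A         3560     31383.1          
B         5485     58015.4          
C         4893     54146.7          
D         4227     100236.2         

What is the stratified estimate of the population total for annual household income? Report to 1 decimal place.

A: 3560·31383.1 = 111723836
B: 5485·58015.4 = 318214469
C: 4893·54146.7 = 264939803.1
D: 4227·100236.2 = 423698417.4
τ̂ = Σ Nₕx̄ₕ = 1118576525.5.

1118576525.5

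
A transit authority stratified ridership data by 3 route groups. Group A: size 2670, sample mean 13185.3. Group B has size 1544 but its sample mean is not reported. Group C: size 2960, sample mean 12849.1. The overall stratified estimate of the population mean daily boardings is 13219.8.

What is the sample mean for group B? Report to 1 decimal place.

Σ Nₕx̄ₕ = N·μ, so 1544·x̄_B = 7174·13219.8 − (2670·13185.3 + 2960·12849.1).
= 94838845.2 − 73238087 = 21600758.2.
x̄_B = 21600758.2 / 1544 = 13990.128... → 13990.1.

13990.1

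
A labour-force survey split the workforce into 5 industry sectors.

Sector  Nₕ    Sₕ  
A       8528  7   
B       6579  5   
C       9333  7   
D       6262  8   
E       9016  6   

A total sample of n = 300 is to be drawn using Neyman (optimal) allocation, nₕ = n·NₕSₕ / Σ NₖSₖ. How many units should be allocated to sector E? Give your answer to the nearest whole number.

Σ NₕSₕ = 8528·7 + 6579·5 + 9333·7 + 6262·8 + 9016·6 = 262114.
Share for E: 54096/262114 = 0.20638.
n_E = 300 × 0.20638 = 61.915... → 62.

62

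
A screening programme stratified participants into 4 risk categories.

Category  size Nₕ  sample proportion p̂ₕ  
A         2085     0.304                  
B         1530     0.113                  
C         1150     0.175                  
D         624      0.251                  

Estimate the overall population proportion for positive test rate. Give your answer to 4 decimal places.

0.2161

N = 2085 + 1530 + 1150 + 624 = 5389.
Overall proportion = Σ (Nₕ/N)·p̂ₕ.
Σ Nₕp̂ₕ = 633.84 + 172.89 + 201.25 + 156.624 = 1164.604.
1164.604 / 5389 = 0.216108... → 0.2161.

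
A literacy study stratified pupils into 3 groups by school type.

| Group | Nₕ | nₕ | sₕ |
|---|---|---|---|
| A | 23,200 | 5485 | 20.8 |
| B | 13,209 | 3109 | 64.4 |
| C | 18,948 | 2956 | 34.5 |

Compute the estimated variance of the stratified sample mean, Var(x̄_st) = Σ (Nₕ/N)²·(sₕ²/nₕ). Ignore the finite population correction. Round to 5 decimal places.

N = 55357; Wₕ = Nₕ/N.
group A: (23200/55357)²·20.8²/5485 = 0.01385418
group B: (13209/55357)²·64.4²/3109 = 0.07595315
group C: (18948/55357)²·34.5²/2956 = 0.04717538
Sum = 0.13698272 → 0.13698.

0.13698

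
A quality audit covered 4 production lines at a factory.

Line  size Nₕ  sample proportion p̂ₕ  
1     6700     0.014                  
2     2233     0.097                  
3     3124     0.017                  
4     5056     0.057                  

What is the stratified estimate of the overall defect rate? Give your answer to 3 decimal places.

0.038

Wₕ = Nₕ/N with N = 17113: 0.3915, 0.1305, 0.1826, 0.2954.
p̂_st = 0.3915·0.014 + 0.1305·0.097 + 0.1826·0.017 + 0.2954·0.057 ≈ 0.03808... → 0.038.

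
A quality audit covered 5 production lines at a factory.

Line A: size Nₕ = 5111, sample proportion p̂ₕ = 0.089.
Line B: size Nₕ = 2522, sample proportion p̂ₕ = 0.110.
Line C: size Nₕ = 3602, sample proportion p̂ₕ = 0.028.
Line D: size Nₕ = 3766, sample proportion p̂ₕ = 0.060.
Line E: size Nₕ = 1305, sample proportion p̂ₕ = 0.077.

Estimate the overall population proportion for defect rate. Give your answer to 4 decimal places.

0.0711

N = 5111 + 2522 + 3602 + 3766 + 1305 = 16306.
Overall proportion = Σ (Nₕ/N)·p̂ₕ.
Σ Nₕp̂ₕ = 454.879 + 277.42 + 100.856 + 225.96 + 100.485 = 1159.6.
1159.6 / 16306 = 0.071115... → 0.0711.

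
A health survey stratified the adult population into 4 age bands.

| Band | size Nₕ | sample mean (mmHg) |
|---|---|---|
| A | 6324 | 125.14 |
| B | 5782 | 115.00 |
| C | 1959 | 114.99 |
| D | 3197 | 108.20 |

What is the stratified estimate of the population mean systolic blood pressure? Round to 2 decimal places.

x̄_st = (Σ Nₕx̄ₕ) / (Σ Nₕ) = (6324·125.14 + 5782·115.00 + 1959·114.99 + 3197·108.20) / 17262
= 2027496.17 / 17262 = 117.4543... → 117.45.

117.45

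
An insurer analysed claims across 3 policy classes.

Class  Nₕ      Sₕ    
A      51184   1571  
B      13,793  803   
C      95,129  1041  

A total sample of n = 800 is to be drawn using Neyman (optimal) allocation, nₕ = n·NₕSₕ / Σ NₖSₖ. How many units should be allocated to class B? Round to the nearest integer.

A: NₕSₕ = 51184·1571 = 80410064
B: NₕSₕ = 13793·803 = 11075779
C: NₕSₕ = 95129·1041 = 99029289
Σ NₕSₕ = 190515132.
n_B = 800·11075779/190515132 = 46.509... → 47.

47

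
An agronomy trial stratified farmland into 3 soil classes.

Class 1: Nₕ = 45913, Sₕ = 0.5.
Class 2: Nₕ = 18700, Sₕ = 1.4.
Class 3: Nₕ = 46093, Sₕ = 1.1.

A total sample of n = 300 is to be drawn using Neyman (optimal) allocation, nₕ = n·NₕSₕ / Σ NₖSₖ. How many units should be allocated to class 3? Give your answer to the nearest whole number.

1: NₕSₕ = 45913·0.5 = 22956.5
2: NₕSₕ = 18700·1.4 = 26180
3: NₕSₕ = 46093·1.1 = 50702.3
Σ NₕSₕ = 99838.8.
n_3 = 300·50702.3/99838.8 = 152.352... → 152.

152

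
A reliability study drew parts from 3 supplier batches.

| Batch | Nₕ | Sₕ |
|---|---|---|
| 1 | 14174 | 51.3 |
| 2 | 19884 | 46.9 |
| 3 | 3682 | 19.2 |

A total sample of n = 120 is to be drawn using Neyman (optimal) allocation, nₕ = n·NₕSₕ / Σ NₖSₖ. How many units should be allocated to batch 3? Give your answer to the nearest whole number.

1: NₕSₕ = 14174·51.3 = 727126.2
2: NₕSₕ = 19884·46.9 = 932559.6
3: NₕSₕ = 3682·19.2 = 70694.4
Σ NₕSₕ = 1730380.2.
n_3 = 120·70694.4/1730380.2 = 4.903... → 5.

5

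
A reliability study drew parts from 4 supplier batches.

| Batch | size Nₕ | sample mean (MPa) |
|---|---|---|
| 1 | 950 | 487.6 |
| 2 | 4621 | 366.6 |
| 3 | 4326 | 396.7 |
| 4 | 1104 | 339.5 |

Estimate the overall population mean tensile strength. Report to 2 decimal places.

N = 11001; weights Wₕ = Nₕ/N = (0.0864, 0.4201, 0.3932, 0.1004).
x̄_st = Σ Wₕ·x̄ₕ = 0.0864·487.6 + 0.4201·366.6 + 0.3932·396.7 + 0.1004·339.5 ≈ 386.1659...
→ 386.17.

386.17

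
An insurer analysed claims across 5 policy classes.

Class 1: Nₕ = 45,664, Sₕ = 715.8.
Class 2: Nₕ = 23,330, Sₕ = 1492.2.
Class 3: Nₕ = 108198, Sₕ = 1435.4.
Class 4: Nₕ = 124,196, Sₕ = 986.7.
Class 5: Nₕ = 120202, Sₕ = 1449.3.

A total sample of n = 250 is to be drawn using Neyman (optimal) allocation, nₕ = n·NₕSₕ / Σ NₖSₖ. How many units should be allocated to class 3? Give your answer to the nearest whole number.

Σ NₕSₕ = 45664·715.8 + 23330·1492.2 + 108198·1435.4 + 124196·986.7 + 120202·1449.3 = 519559678.2.
Share for 3: 155307409.2/519559678.2 = 0.29892.
n_3 = 250 × 0.29892 = 74.730... → 75.

75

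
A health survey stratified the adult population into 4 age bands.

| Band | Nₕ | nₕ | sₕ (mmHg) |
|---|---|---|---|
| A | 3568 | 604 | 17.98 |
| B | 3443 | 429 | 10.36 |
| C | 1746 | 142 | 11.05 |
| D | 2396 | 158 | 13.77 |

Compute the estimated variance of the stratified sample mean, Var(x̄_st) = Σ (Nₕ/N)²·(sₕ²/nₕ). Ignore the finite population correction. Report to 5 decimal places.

0.15508

N = 11153. Term for each stratum: Wₕ²sₕ²/nₕ.
Var(x̄_st) = 0.05477832 + 0.02384256 + 0.02107372 + 0.05538613 = 0.15508073 → 0.15508.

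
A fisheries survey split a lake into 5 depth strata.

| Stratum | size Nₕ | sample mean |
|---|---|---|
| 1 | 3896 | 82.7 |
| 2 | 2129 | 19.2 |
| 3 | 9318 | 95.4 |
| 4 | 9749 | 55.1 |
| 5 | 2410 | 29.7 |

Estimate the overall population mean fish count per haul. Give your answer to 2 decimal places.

67.66

N = 27502; weights Wₕ = Nₕ/N = (0.1417, 0.0774, 0.3388, 0.3545, 0.0876).
x̄_st = Σ Wₕ·x̄ₕ = 0.1417·82.7 + 0.0774·19.2 + 0.3388·95.4 + 0.3545·55.1 + 0.0876·29.7 ≈ 67.6591...
→ 67.66.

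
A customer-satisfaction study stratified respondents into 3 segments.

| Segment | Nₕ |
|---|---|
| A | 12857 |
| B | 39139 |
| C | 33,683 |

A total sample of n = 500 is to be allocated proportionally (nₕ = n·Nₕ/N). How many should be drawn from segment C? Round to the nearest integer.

197

Share of segment C = 33683/85679 = 0.39313.
Allocate 500 × 0.39313 = 196.565... → 197.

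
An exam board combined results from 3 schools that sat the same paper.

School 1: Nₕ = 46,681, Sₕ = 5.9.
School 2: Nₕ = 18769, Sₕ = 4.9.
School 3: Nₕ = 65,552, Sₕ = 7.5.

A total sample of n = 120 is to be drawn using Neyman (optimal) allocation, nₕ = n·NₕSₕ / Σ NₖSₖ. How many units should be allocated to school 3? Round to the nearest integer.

69

Σ NₕSₕ = 46681·5.9 + 18769·4.9 + 65552·7.5 = 859026.
Share for 3: 491640/859026 = 0.57232.
n_3 = 120 × 0.57232 = 68.679... → 69.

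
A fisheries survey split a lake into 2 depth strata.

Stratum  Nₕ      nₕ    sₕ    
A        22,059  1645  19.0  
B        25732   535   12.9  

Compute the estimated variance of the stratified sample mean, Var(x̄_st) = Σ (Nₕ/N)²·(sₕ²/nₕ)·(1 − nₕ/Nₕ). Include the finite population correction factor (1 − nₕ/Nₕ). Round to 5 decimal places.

N = 47791. Term for each stratum: Wₕ²sₕ²/nₕ·(1−nₕ/Nₕ).
Var(x̄_st) = 0.04326762 + 0.08829900 = 0.13156662 → 0.13157.

0.13157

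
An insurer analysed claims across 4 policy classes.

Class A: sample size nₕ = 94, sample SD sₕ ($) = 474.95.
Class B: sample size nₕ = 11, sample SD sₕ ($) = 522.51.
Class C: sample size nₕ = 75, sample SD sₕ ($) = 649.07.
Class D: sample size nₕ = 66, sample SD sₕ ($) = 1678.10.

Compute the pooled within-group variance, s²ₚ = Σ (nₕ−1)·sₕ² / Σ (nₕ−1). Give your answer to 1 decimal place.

983164.2

Degrees of freedom: 93 + 10 + 74 + 65 = 242.
Σ(nₕ−1)sₕ² = 93·225577.5025 + 10·273016.7001 + 74·421291.8649 + 65·2816019.61 = 237925747.3861.
s²ₚ = 237925747.3861 / 242 = 983164.245... → 983164.2.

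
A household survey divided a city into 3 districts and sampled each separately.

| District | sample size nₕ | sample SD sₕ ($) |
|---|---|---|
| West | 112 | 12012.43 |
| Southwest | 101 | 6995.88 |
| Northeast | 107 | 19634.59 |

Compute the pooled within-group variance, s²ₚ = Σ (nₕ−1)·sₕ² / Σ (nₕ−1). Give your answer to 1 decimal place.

194877538.0

West: (112−1)·12012.43² = 111·144298474.5049 = 16017130670.0439
Southwest: (101−1)·6995.88² = 100·48942336.9744 = 4894233697.44
Northeast: (107−1)·19634.59² = 106·385517124.4681 = 40864815193.6186
Numerator = 61776179561.1025; denominator = Σ(nₕ−1) = 317.
s²ₚ = 61776179561.1025/317 = 194877538.048... → 194877538.0.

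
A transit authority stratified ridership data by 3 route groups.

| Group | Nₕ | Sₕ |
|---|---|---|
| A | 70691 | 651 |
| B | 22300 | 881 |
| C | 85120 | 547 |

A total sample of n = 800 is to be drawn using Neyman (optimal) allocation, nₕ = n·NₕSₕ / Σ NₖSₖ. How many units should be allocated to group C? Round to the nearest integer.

332

Σ NₕSₕ = 70691·651 + 22300·881 + 85120·547 = 112226781.
Share for C: 46560640/112226781 = 0.41488.
n_C = 800 × 0.41488 = 331.904... → 332.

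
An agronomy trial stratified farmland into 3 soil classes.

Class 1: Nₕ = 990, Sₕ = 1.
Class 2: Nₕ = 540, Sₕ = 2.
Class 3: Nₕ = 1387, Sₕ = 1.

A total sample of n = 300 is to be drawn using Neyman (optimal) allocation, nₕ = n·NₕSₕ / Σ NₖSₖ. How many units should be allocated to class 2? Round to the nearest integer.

Σ NₕSₕ = 990·1 + 540·2 + 1387·1 = 3457.
Share for 2: 1080/3457 = 0.31241.
n_2 = 300 × 0.31241 = 93.723... → 94.

94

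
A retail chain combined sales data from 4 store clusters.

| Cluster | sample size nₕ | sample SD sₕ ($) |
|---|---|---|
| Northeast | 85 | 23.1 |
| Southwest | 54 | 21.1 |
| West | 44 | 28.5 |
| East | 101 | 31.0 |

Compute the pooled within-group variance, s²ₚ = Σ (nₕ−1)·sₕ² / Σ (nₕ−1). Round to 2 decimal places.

Northeast: (85−1)·23.1² = 84·533.61 = 44823.24
Southwest: (54−1)·21.1² = 53·445.21 = 23596.13
West: (44−1)·28.5² = 43·812.25 = 34926.75
East: (101−1)·31.0² = 100·961 = 96100
Numerator = 199446.12; denominator = Σ(nₕ−1) = 280.
s²ₚ = 199446.12/280 = 712.3076... → 712.31.

712.31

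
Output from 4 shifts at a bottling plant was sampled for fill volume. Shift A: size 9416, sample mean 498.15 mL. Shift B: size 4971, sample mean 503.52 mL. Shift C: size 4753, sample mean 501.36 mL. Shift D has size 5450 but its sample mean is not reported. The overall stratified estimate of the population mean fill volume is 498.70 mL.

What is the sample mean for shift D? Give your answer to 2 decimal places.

492.93

N = 9416 + 4971 + 4753 + 5450 = 24590.
Overall total = μ·N = 498.70·24590 = 12263033.
Subtract the known strata: 9416·498.15 + 4971·503.52 + 4753·501.36 = 9576542.4.
Remaining total for shift D: 12263033 − 9576542.4 = 2686490.6.
Divide by its size: 2686490.6 / 5450 = 492.9341... → 492.93.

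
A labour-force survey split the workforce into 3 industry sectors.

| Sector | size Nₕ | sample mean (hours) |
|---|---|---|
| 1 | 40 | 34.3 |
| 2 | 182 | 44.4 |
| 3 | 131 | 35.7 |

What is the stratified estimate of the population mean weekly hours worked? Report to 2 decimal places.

x̄_st = (Σ Nₕx̄ₕ) / (Σ Nₕ) = (40·34.3 + 182·44.4 + 131·35.7) / 353
= 14129.5 / 353 = 40.0269... → 40.03.

40.03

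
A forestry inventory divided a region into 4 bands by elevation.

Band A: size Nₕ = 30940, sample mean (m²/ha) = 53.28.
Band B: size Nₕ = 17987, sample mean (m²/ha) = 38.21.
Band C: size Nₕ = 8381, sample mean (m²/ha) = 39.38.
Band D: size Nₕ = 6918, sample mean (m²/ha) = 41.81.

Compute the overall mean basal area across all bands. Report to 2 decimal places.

46.01

N = 30940 + 17987 + 8381 + 6918 = 64226.
Overall mean = Σ (Nₕ/N)·x̄ₕ — weight by population share, not a simple average.
Σ Nₕx̄ₕ = 30940·53.28 + 17987·38.21 + 8381·39.38 + 6918·41.81 = 1648483.2 + 687283.27 + 330043.78 + 289241.58 = 2955051.83.
Divide by N: 2955051.83 / 64226 = 46.0102... → 46.01.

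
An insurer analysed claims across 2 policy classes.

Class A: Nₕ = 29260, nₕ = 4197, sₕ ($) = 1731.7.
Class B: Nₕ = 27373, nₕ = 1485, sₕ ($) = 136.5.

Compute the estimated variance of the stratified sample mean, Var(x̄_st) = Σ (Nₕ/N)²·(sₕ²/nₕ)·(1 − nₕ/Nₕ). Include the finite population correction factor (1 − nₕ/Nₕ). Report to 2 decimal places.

N = 56633; Wₕ = Nₕ/N.
class A: (29260/56633)²·1731.7²/4197·(1 − 4197/29260) = 163.37086
class B: (27373/56633)²·136.5²/1485·(1 − 1485/27373) = 2.77217
Sum = 166.14303 → 166.14.

166.14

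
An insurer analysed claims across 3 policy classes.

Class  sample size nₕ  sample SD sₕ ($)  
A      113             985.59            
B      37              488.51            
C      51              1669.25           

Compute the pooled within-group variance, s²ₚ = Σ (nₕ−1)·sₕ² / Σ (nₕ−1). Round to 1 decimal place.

Degrees of freedom: 112 + 36 + 50 = 198.
Σ(nₕ−1)sₕ² = 112·971387.6481 + 36·238642.0201 + 50·2786395.5625 = 256706307.4358.
s²ₚ = 256706307.4358 / 198 = 1296496.502... → 1296496.5.

1296496.5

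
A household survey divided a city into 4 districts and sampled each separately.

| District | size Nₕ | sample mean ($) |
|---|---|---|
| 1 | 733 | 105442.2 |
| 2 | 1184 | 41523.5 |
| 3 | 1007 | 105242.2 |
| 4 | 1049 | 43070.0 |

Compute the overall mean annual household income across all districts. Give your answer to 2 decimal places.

N = 3973; weights Wₕ = Nₕ/N = (0.1845, 0.2980, 0.2535, 0.2640).
x̄_st = Σ Wₕ·x̄ₕ = 0.1845·105442.2 + 0.2980·41523.5 + 0.2535·105242.2 + 0.2640·43070.0 ≈ 69874.7249...
→ 69874.72.

69874.72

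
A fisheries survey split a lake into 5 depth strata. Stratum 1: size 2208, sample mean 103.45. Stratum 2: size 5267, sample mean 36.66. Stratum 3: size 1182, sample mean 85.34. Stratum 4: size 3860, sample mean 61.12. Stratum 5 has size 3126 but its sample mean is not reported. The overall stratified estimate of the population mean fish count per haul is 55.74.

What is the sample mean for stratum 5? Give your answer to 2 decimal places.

36.35

N = 2208 + 5267 + 1182 + 3860 + 3126 = 15643.
Overall total = μ·N = 55.74·15643 = 871940.82.
Subtract the known strata: 2208·103.45 + 5267·36.66 + 1182·85.34 + 3860·61.12 = 758300.9.
Remaining total for stratum 5: 871940.82 − 758300.9 = 113639.92.
Divide by its size: 113639.92 / 3126 = 36.3531... → 36.35.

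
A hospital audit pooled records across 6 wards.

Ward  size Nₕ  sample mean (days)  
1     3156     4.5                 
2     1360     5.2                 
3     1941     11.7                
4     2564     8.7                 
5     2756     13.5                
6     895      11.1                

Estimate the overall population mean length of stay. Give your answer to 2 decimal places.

x̄_st = (Σ Nₕx̄ₕ) / (Σ Nₕ) = (3156·4.5 + 1360·5.2 + 1941·11.7 + 2564·8.7 + 2756·13.5 + 895·11.1) / 12672
= 113431 / 12672 = 8.9513... → 8.95.

8.95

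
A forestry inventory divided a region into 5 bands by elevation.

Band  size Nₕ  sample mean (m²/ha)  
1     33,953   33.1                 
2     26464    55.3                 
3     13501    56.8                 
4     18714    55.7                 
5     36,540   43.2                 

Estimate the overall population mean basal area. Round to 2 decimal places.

46.26

N = 33953 + 26464 + 13501 + 18714 + 36540 = 129172.
The stratified mean weights each stratum mean by its population share Nₕ/N.
Σ Nₕx̄ₕ = 33953·33.1 + 26464·55.3 + 13501·56.8 + 18714·55.7 + 36540·43.2 = 1123844.3 + 1463459.2 + 766856.8 + 1042369.8 + 1578528 = 5975058.1.
Divide by N: 5975058.1 / 129172 = 46.2566... → 46.26.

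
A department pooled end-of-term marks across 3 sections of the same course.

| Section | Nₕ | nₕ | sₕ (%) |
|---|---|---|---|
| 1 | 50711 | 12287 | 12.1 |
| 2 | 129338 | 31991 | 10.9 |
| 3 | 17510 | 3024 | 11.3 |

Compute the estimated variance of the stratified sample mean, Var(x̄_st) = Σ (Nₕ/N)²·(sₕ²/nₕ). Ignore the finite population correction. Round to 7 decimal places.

0.0027086

N = 197559; Wₕ = Nₕ/N.
section 1: (50711/197559)²·12.1²/12287 = 0.0007851192
section 2: (129338/197559)²·10.9²/31991 = 0.0015917829
section 3: (17510/197559)²·11.3²/3024 = 0.0003317063
Sum = 0.0027086084 → 0.0027086.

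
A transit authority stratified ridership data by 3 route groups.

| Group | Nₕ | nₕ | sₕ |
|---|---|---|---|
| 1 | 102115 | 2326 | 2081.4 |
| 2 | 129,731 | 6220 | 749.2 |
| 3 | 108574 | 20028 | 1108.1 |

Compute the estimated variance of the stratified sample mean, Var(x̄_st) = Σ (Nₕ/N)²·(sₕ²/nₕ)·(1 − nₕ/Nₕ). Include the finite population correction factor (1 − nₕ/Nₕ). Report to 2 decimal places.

N = 340420; Wₕ = Nₕ/N.
group 1: (102115/340420)²·2081.4²/2326·(1 − 2326/102115) = 163.77344
group 2: (129731/340420)²·749.2²/6220·(1 − 6220/129731) = 12.47741
group 3: (108574/340420)²·1108.1²/20028·(1 − 20028/108574) = 5.08610
Sum = 181.33695 → 181.34.

181.34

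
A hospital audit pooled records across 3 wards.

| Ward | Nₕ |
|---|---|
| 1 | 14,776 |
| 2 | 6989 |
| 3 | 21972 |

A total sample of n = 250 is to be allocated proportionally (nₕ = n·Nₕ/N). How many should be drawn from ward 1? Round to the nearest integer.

Share of ward 1 = 14776/43737 = 0.33784.
Allocate 250 × 0.33784 = 84.459... → 84.

84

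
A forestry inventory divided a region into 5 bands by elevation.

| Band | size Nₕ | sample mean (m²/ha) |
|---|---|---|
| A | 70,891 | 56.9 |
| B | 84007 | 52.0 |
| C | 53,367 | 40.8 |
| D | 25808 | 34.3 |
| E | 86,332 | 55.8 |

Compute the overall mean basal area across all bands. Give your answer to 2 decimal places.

50.82

x̄_st = (Σ Nₕx̄ₕ) / (Σ Nₕ) = (70891·56.9 + 84007·52.0 + 53367·40.8 + 25808·34.3 + 86332·55.8) / 320405
= 16281975.5 / 320405 = 50.8169... → 50.82.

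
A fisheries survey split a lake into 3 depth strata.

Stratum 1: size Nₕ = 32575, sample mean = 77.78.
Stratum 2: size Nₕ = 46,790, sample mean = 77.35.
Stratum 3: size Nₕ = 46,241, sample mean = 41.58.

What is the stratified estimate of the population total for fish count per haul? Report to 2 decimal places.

8075590.78

1: 32575·77.78 = 2533683.5
2: 46790·77.35 = 3619206.5
3: 46241·41.58 = 1922700.78
τ̂ = Σ Nₕx̄ₕ = 8075590.78.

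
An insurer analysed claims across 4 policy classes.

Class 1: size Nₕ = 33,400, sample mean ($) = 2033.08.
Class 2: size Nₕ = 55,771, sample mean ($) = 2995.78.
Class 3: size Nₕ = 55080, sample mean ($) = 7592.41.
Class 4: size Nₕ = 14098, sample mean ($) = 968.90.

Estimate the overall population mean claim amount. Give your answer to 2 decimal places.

N = 158349; weights Wₕ = Nₕ/N = (0.2109, 0.3522, 0.3478, 0.0890).
x̄_st = Σ Wₕ·x̄ₕ = 0.2109·2033.08 + 0.3522·2995.78 + 0.3478·7592.41 + 0.0890·968.90 ≈ 4211.1539...
→ 4211.15.

4211.15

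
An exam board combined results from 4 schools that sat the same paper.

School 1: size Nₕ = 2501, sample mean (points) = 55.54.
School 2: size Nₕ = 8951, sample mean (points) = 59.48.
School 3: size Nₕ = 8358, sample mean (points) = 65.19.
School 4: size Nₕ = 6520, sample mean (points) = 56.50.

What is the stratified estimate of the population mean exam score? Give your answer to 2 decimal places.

60.18

x̄_st = (Σ Nₕx̄ₕ) / (Σ Nₕ) = (2501·55.54 + 8951·59.48 + 8358·65.19 + 6520·56.50) / 26330
= 1584549.04 / 26330 = 60.1804... → 60.18.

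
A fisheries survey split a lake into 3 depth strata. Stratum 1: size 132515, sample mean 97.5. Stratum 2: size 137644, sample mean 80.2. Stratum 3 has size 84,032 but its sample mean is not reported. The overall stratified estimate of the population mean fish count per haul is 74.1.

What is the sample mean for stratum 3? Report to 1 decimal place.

27.2

Σ Nₕx̄ₕ = N·μ, so 84032·x̄_3 = 354191·74.1 − (132515·97.5 + 137644·80.2).
= 26245553.1 − 23959261.3 = 2286291.8.
x̄_3 = 2286291.8 / 84032 = 27.207... → 27.2.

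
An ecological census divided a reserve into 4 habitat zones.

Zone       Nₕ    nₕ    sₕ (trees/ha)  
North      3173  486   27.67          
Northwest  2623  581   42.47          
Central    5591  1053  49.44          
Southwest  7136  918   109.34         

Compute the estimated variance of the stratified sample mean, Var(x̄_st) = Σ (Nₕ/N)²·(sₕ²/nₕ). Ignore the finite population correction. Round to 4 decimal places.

N = 18523. Term for each stratum: Wₕ²sₕ²/nₕ.
Var(x̄_st) = 0.0462274 + 0.0622533 + 0.2114876 + 1.9328693 = 2.2528376 → 2.2528.

2.2528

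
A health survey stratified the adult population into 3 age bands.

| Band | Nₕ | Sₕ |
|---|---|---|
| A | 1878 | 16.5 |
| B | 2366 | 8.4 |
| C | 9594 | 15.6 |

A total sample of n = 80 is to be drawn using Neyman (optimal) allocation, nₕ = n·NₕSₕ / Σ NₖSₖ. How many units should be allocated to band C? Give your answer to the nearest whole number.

Σ NₕSₕ = 1878·16.5 + 2366·8.4 + 9594·15.6 = 200527.8.
Share for C: 149666.4/200527.8 = 0.74636.
n_C = 80 × 0.74636 = 59.709... → 60.

60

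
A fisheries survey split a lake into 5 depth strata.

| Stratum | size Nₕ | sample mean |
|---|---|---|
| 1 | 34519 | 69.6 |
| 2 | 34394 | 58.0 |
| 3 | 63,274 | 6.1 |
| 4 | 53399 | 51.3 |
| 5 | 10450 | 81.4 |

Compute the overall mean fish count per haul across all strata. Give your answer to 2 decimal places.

N = 34519 + 34394 + 63274 + 53399 + 10450 = 196036.
Weight each subgroup mean by Nₕ/N and sum.
Σ Nₕx̄ₕ = 34519·69.6 + 34394·58.0 + 63274·6.1 + 53399·51.3 + 10450·81.4 = 2402522.4 + 1994852 + 385971.4 + 2739368.7 + 850630 = 8373344.5.
Divide by N: 8373344.5 / 196036 = 42.7133... → 42.71.

42.71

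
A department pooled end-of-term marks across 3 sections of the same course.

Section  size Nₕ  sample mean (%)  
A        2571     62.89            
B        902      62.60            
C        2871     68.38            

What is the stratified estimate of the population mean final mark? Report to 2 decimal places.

N = 6344; weights Wₕ = Nₕ/N = (0.4053, 0.1422, 0.4526).
x̄_st = Σ Wₕ·x̄ₕ = 0.4053·62.89 + 0.1422·62.60 + 0.4526·68.38 ≈ 65.3333...
→ 65.33.

65.33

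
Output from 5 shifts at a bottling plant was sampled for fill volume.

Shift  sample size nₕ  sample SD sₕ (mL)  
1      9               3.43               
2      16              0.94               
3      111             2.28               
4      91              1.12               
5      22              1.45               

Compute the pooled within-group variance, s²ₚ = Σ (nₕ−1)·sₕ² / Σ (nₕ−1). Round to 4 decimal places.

1: (9−1)·3.43² = 8·11.7649 = 94.1192
2: (16−1)·0.94² = 15·0.8836 = 13.254
3: (111−1)·2.28² = 110·5.1984 = 571.824
4: (91−1)·1.12² = 90·1.2544 = 112.896
5: (22−1)·1.45² = 21·2.1025 = 44.1525
Numerator = 836.2457; denominator = Σ(nₕ−1) = 244.
s²ₚ = 836.2457/244 = 3.427236... → 3.4272.

3.4272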